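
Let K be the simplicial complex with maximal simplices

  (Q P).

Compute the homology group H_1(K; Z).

H_1 = 0.

Fix the vertex order P < Q and write every simplex with vertices in increasing order. Then dim K = 1 and the simplices of K are:

  0-simplices (2): P, Q
  1-simplices (1): PQ

giving chain groups C_0 ≅ Z^2, C_1 ≅ Z^1.

Boundary ∂_1: C_1 → C_0 maps an edge to its endpoints' difference, ∂[p,q] = q − p.
As a 2×1 matrix over Z this has rank 1, with invariant factors (1).

Computing H_k = (kernel of ∂_k) / (image of ∂_{k+1}):

  H_1: rank ker ∂_1 − rank ∂_2 = (1 − 1) − 0 = 0, and there is no ∂_2, so H_1 ≅ 0.

(K is a triangulation of the 1-simplex.)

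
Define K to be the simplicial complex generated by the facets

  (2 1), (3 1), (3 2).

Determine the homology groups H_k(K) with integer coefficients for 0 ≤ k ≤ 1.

H_0 ≅ Z,  H_1 ≅ Z.

K has 3 vertices, 3 edges.
rank ∂_0 = 0, rank ∂_1 = 2 ⇒ b_0 = 3 − 0 − 2 = 1; all invariant factors of ∂_1 are 1 so no torsion. So H_0 = Z.
rank ∂_1 = 2, rank ∂_2 = 0 ⇒ b_1 = 3 − 2 − 0 = 1. So H_1 = Z.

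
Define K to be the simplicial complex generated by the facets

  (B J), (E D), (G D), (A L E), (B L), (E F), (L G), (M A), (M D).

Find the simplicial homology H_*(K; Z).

H_0 = Z,  H_1 = Z^2,  H_2 = 0.

Take the total order A < B < D < E < F < G < J < L < M on the vertex set. Then K (dimension 2) consists of the simplices:

  0-simplices (9): A, B, D, E, F, G, J, L, M
  1-simplices (11): AE, AL, AM, BJ, BL, DE, DG, DM, EF, EL, GL
  2-simplices (1): AEL

Hence C_0 ≅ Z^9, C_1 ≅ Z^11, C_2 ≅ Z^1.

Boundary ∂_1: C_1 → C_0 is given by ∂[p,q] = [q] − [p].
This gives a 9×11 integer matrix of rank 8; reducing to Smith normal form yields diagonal entries (1,1,1,1,1,1,1,1).

Boundary ∂_2: C_2 → C_1 maps a triangle to the signed sum of its edges. For instance
  ∂AEL = EL − AL + AE.
The resulting 11×1 matrix has rank 1, and its Smith normal form has invariant factors (1).

Computing H_k = (kernel of ∂_k) / (image of ∂_{k+1}):

  H_0: rank C_0 − rank ∂_1 = 9 − 8 = 1, and the invariant factors of ∂_1 are all 1, so H_0 ≅ Z.
  H_1: rank ker ∂_1 − rank ∂_2 = (11 − 8) − 1 = 2, and the invariant factors of ∂_2 are all 1, so H_1 ≅ Z^2.
  H_2: rank ker ∂_2 − rank ∂_3 = (1 − 1) − 0 = 0, and there is no ∂_3, so H_2 ≅ 0.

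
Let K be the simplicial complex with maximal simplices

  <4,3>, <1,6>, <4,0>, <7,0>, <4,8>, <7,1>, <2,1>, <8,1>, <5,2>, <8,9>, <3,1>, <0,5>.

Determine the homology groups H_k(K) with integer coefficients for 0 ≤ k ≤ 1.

H_0 = Z,  H_1 = Z^3.

We work with the vertex ordering 0 < 1 < 2 < 3 < 4 < 5 < 6 < 7 < 8 < 9. The simplices of K, each written with vertices in increasing order, are:

  0-simplices (10): [0], [1], [2], [3], [4], [5], [6], [7], [8], [9]
  1-simplices (12): [0,4], [0,5], [0,7], [1,2], [1,3], [1,6], [1,7], [1,8], [2,5], [3,4], [4,8], [8,9]

Hence C_0 ≅ Z^10, C_1 ≅ Z^12.

Boundary ∂_1: C_1 → C_0 sends each edge [p,q] (with p < q) to q − p. For instance
  ∂[1,2] = [2] − [1].
The 10×12 boundary matrix has rank 9 and Smith normal form diag(1,1,1,1,1,1,1,1,1).

Computing H_k = (kernel of ∂_k) / (image of ∂_{k+1}):

  H_0: rank C_0 − rank ∂_1 = 10 − 9 = 1, and the invariant factors of ∂_1 are all 1, so H_0 ≅ Z.
  H_1: rank ker ∂_1 − rank ∂_2 = (12 − 9) − 0 = 3, and there is no ∂_2, so H_1 ≅ Z^3.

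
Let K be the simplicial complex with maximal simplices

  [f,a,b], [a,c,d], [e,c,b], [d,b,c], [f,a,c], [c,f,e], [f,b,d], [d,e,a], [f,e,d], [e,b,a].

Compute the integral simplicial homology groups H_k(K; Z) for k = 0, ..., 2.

H_0 ≅ Z,  H_1 ≅ Z_2,  H_2 = 0.

Order the vertices as a < b < c < d < e < f. Listing each simplex with vertices in this order, K has dimension 2 with simplices:

  0-simplices (6): a, b, c, d, e, f
  1-simplices (15): ab, ac, ad, ae, af, bc, bd, be, bf, cd, ce, cf, de, df, ef
  2-simplices (10): abe, abf, acd, acf, ade, bcd, bce, bdf, cef, def

Hence C_0 ≅ Z^6, C_1 ≅ Z^15, C_2 ≅ Z^10.

Boundary ∂_1: C_1 → C_0 maps an edge to its endpoints' difference, ∂[p,q] = q − p. For instance
  ∂df = f − d.
The resulting 6×15 matrix has rank 5, and its Smith normal form has invariant factors (1,1,1,1,1).

The boundary map ∂_2: C_2 → C_1 maps a triangle to the signed sum of its edges. For instance
  ∂bce = ce − be + bc,
  ∂ade = de − ae + ad.
The resulting 15×10 matrix has rank 10, and its Smith normal form has invariant factors (1,1,1,1,1,1,1,1,1,2).

From H_k ≅ ker(∂_k) / im(∂_{k+1}) we obtain:

  H_0: rank C_0 − rank ∂_1 = 6 − 5 = 1, and the invariant factors of ∂_1 are all 1, so H_0 ≅ Z.
  H_1: rank ker ∂_1 − rank ∂_2 = (15 − 5) − 10 = 0, and ∂_2 has invariant factor 2 > 1, so H_1 ≅ Z_2.
  H_2: rank ker ∂_2 − rank ∂_3 = (10 − 10) − 0 = 0, and there is no ∂_3, so H_2 ≅ 0.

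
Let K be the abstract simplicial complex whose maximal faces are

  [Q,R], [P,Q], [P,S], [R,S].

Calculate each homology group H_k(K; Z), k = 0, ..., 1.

H_0 ≅ Z,  H_1 ≅ Z.

K has 4 vertices, 4 edges.
rank ∂_0 = 0, rank ∂_1 = 3 ⇒ b_0 = 4 − 0 − 3 = 1; all invariant factors of ∂_1 are 1 so no torsion. So H_0 ≅ Z.
rank ∂_1 = 3, rank ∂_2 = 0 ⇒ b_1 = 4 − 3 − 0 = 1. So H_1 ≅ Z.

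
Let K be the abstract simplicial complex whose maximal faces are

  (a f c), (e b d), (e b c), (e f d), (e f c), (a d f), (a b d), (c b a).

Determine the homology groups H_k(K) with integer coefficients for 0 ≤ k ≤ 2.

K has 6 vertices, 12 edges, 8 triangles.
rank ∂_0 = 0, rank ∂_1 = 5 ⇒ b_0 = 6 − 0 − 5 = 1; all invariant factors of ∂_1 are 1 so no torsion. So H_0 ≅ Z.
rank ∂_1 = 5, rank ∂_2 = 7 ⇒ b_1 = 12 − 5 − 7 = 0; all invariant factors of ∂_2 are 1 so no torsion. So H_1 ≅ 0.
rank ∂_2 = 7, rank ∂_3 = 0 ⇒ b_2 = 8 − 7 − 0 = 1. So H_2 ≅ Z.

H_0 = Z,  H_1 = 0,  H_2 = Z.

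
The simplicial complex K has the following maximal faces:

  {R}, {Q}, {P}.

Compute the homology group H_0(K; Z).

H_0 ≅ Z^3.

Take the total order P < Q < R on the vertex set. Then K (dimension 0) consists of the simplices:

  0-simplices (3): P, Q, R

Hence C_0 ≅ Z^3.

From H_k ≅ ker(∂_k) / im(∂_{k+1}) we obtain:

  H_0: rank C_0 − rank ∂_1 = 3 − 0 = 3, and there is no ∂_1, so H_0 ≅ Z^3.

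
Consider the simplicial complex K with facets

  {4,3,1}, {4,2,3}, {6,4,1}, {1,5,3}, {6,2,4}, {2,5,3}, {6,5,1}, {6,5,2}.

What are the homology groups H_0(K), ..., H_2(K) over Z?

H_0 = Z,  H_1 = 0,  H_2 = Z.

We work with the vertex ordering 1 < 2 < 3 < 4 < 5 < 6. The simplices of K, each written with vertices in increasing order, are:

  0-simplices (6): [1], [2], [3], [4], [5], [6]
  1-simplices (12): [1,3], [1,4], [1,5], [1,6], [2,3], [2,4], [2,5], [2,6], [3,4], [3,5], [4,6], [5,6]
  2-simplices (8): [1,3,4], [1,3,5], [1,4,6], [1,5,6], [2,3,4], [2,3,5], [2,4,6], [2,5,6]

Hence C_0 ≅ Z^6, C_1 ≅ Z^12, C_2 ≅ Z^8.

Boundary ∂_1: C_1 → C_0 maps an edge to its endpoints' difference, ∂[p,q] = q − p. For instance
  ∂[2,5] = [5] − [2].
This gives a 6×12 integer matrix of rank 5; reducing to Smith normal form yields diagonal entries (1,1,1,1,1).

∂_2: C_2 → C_1 acts by ∂[p,q,r] = [q,r] − [p,r] + [p,q]. For instance
  ∂[2,4,6] = [4,6] − [2,6] + [2,4],
  ∂[1,5,6] = [5,6] − [1,6] + [1,5].
The resulting 12×8 matrix has rank 7, and its Smith normal form has invariant factors (1,1,1,1,1,1,1).

From H_k ≅ ker(∂_k) / im(∂_{k+1}) we obtain:

  H_0: rank C_0 − rank ∂_1 = 6 − 5 = 1, and the invariant factors of ∂_1 are all 1, so H_0 ≅ Z.
  H_1: rank ker ∂_1 − rank ∂_2 = (12 − 5) − 7 = 0, and the invariant factors of ∂_2 are all 1, so H_1 ≅ 0.
  H_2: rank ker ∂_2 − rank ∂_3 = (8 − 7) − 0 = 1, and there is no ∂_3, so H_2 ≅ Z.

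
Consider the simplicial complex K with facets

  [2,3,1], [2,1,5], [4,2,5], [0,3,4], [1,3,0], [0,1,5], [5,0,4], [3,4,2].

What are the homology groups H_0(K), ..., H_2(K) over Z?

H_0 ≅ Z,  H_1 = 0,  H_2 ≅ Z.

Fix the vertex order 0 < 1 < 2 < 3 < 4 < 5 and write every simplex with vertices in increasing order. Then dim K = 2 and the simplices of K are:

  0-simplices (6): [0], [1], [2], [3], [4], [5]
  1-simplices (12): [0,1], [0,3], [0,4], [0,5], [1,2], [1,3], [1,5], [2,3], [2,4], [2,5], [3,4], [4,5]
  2-simplices (8): [0,1,3], [0,1,5], [0,3,4], [0,4,5], [1,2,3], [1,2,5], [2,3,4], [2,4,5]

so the chain groups are C_0 ≅ Z^6, C_1 ≅ Z^12, C_2 ≅ Z^8.

Boundary ∂_1: C_1 → C_0 is given by ∂[p,q] = [q] − [p]. For instance
  ∂[2,4] = [4] − [2].
This gives a 6×12 integer matrix of rank 5; reducing to Smith normal form yields diagonal entries (1,1,1,1,1).

Boundary ∂_2: C_2 → C_1 sends each 2-simplex [p,q,r] to [q,r] − [p,r] + [p,q]. For instance
  ∂[0,3,4] = [3,4] − [0,4] + [0,3],
  ∂[0,1,5] = [1,5] − [0,5] + [0,1].
The resulting 12×8 matrix has rank 7, and its Smith normal form has invariant factors (1,1,1,1,1,1,1).

From H_k ≅ ker(∂_k) / im(∂_{k+1}) we obtain:

  H_0: rank C_0 − rank ∂_1 = 6 − 5 = 1, and the invariant factors of ∂_1 are all 1, so H_0 ≅ Z.
  H_1: rank ker ∂_1 − rank ∂_2 = (12 − 5) − 7 = 0, and the invariant factors of ∂_2 are all 1, so H_1 ≅ 0.
  H_2: rank ker ∂_2 − rank ∂_3 = (8 − 7) − 0 = 1, and there is no ∂_3, so H_2 ≅ Z.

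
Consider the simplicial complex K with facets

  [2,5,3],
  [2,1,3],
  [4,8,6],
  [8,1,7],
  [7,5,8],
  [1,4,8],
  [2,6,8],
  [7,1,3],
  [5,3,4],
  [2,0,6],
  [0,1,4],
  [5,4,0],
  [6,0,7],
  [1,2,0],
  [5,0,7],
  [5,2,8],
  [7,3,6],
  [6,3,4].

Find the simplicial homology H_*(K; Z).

H_0 = Z,  H_1 = Z^2,  H_2 = Z.

Fix the vertex order 0 < 1 < 2 < 3 < 4 < 5 < 6 < 7 < 8 and write every simplex with vertices in increasing order. Then dim K = 2 and the simplices of K are:

  0-simplices (9): [0], [1], [2], [3], [4], [5], [6], [7], [8]
  1-simplices (27): (27 of them)
  2-simplices (18): [0,1,2], [0,1,4], [0,2,6], [0,4,5], [0,5,7], [0,6,7], [1,2,3], [1,3,7], [1,4,8], [1,7,8], [2,3,5], [2,5,8], [2,6,8], [3,4,5], [3,4,6], [3,6,7], [4,6,8], [5,7,8]

giving chain groups C_0 ≅ Z^9, C_1 ≅ Z^27, C_2 ≅ Z^18.

Boundary ∂_1: C_1 → C_0 maps an edge to its endpoints' difference, ∂[p,q] = q − p.
The 9×27 boundary matrix has rank 8 and Smith normal form diag(1,1,1,1,1,1,1,1).

∂_2: C_2 → C_1 maps a triangle to the signed sum of its edges. For instance
  ∂[2,5,8] = [5,8] − [2,8] + [2,5],
  ∂[1,7,8] = [7,8] − [1,8] + [1,7].
The resulting 27×18 matrix has rank 17, and its Smith normal form has invariant factors (1,1,1,1,1,1,1,1,1,1,1,1,1,1,1,1,1).

From H_k ≅ ker(∂_k) / im(∂_{k+1}) we obtain:

  H_0: rank C_0 − rank ∂_1 = 9 − 8 = 1, and the invariant factors of ∂_1 are all 1, so H_0 ≅ Z.
  H_1: rank ker ∂_1 − rank ∂_2 = (27 − 8) − 17 = 2, and the invariant factors of ∂_2 are all 1, so H_1 ≅ Z^2.
  H_2: rank ker ∂_2 − rank ∂_3 = (18 − 17) − 0 = 1, and there is no ∂_3, so H_2 ≅ Z.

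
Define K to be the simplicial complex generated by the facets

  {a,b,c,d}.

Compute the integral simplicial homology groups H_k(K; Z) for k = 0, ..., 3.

H_0 ≅ Z,  H_1 = 0,  H_2 = 0,  H_3 = 0.

Order the vertices as a < b < c < d. Listing each simplex with vertices in this order, K has dimension 3 with simplices:

  0-simplices (4): a, b, c, d
  1-simplices (6): ab, ac, ad, bc, bd, cd
  2-simplices (4): abc, abd, acd, bcd
  3-simplices (1): abcd

so the chain groups are C_0 ≅ Z^4, C_1 ≅ Z^6, C_2 ≅ Z^4, C_3 ≅ Z^1.

∂_1: C_1 → C_0 sends each edge [p,q] (with p < q) to q − p. For instance
  ∂ad = d − a.
The 4×6 boundary matrix has rank 3 and Smith normal form diag(1,1,1).

Boundary ∂_2: C_2 → C_1 sends each 2-simplex [p,q,r] to [q,r] − [p,r] + [p,q]. For instance
  ∂abc = bc − ac + ab,
  ∂acd = cd − ad + ac.
The 6×4 boundary matrix has rank 3 and Smith normal form diag(1,1,1).

Boundary ∂_3: C_3 → C_2 sends each 3-simplex σ to the alternating sum Σ_i (−1)^i (σ with its i-th vertex removed). For instance
  ∂abcd = bcd − acd + abd − abc.
This gives a 4×1 integer matrix of rank 1; reducing to Smith normal form yields diagonal entries (1).

From H_k ≅ ker(∂_k) / im(∂_{k+1}) we obtain:

  H_0: rank C_0 − rank ∂_1 = 4 − 3 = 1, and the invariant factors of ∂_1 are all 1, so H_0 ≅ Z.
  H_1: rank ker ∂_1 − rank ∂_2 = (6 − 3) − 3 = 0, and the invariant factors of ∂_2 are all 1, so H_1 ≅ 0.
  H_2: rank ker ∂_2 − rank ∂_3 = (4 − 3) − 1 = 0, and the invariant factors of ∂_3 are all 1, so H_2 ≅ 0.
  H_3: rank ker ∂_3 − rank ∂_4 = (1 − 1) − 0 = 0, and there is no ∂_4, so H_3 ≅ 0.

As a check, the Euler characteristic is 4 − 6 + 4 − 1 = 1, which agrees with 1 − 0 + 0 − 0 = 1.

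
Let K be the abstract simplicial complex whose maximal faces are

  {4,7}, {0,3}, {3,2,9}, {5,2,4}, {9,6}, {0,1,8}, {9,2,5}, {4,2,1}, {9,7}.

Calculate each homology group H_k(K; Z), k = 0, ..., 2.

Fix the vertex order 0 < 1 < 2 < 3 < 4 < 5 < 6 < 7 < 8 < 9 and write every simplex with vertices in increasing order. Then dim K = 2 and the simplices of K are:

  0-simplices (10): [0], [1], [2], [3], [4], [5], [6], [7], [8], [9]
  1-simplices (16): [0,1], [0,3], [0,8], [1,2], [1,4], [1,8], [2,3], [2,4], [2,5], [2,9], [3,9], [4,5], [4,7], [5,9], [6,9], [7,9]
  2-simplices (5): [0,1,8], [1,2,4], [2,3,9], [2,4,5], [2,5,9]

giving chain groups C_0 ≅ Z^10, C_1 ≅ Z^16, C_2 ≅ Z^5.

Boundary ∂_1: C_1 → C_0 is given by ∂[p,q] = [q] − [p]. For instance
  ∂[2,9] = [9] − [2].
As a 10×16 matrix over Z this has rank 9, with invariant factors (1,1,1,1,1,1,1,1,1).

Boundary ∂_2: C_2 → C_1 maps a triangle to the signed sum of its edges. For instance
  ∂[2,5,9] = [5,9] − [2,9] + [2,5],
  ∂[0,1,8] = [1,8] − [0,8] + [0,1].
The resulting 16×5 matrix has rank 5, and its Smith normal form has invariant factors (1,1,1,1,1).

From H_k ≅ ker(∂_k) / im(∂_{k+1}) we obtain:

  H_0: rank C_0 − rank ∂_1 = 10 − 9 = 1, and the invariant factors of ∂_1 are all 1, so H_0 ≅ Z.
  H_1: rank ker ∂_1 − rank ∂_2 = (16 − 9) − 5 = 2, and the invariant factors of ∂_2 are all 1, so H_1 ≅ Z^2.
  H_2: rank ker ∂_2 − rank ∂_3 = (5 − 5) − 0 = 0, and there is no ∂_3, so H_2 ≅ 0.

As a check, the Euler characteristic is 10 − 16 + 5 = -1, which agrees with 1 − 2 + 0 = -1.

H_0 = Z,  H_1 = Z^2,  H_2 = 0.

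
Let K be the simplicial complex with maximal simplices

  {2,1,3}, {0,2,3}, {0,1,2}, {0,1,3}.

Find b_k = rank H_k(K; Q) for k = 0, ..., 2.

b_0 = 1, b_1 = 0, b_2 = 1.

Fix the vertex order 0 < 1 < 2 < 3 and write every simplex with vertices in increasing order. Then dim K = 2 and the simplices of K are:

  0-simplices (4): [0], [1], [2], [3]
  1-simplices (6): [0,1], [0,2], [0,3], [1,2], [1,3], [2,3]
  2-simplices (4): [0,1,2], [0,1,3], [0,2,3], [1,2,3]

Hence C_0 ≅ Z^4, C_1 ≅ Z^6, C_2 ≅ Z^4.

Boundary ∂_1: C_1 → C_0 maps an edge to its endpoints' difference, ∂[p,q] = q − p. For instance
  ∂[0,3] = [3] − [0].
The 4×6 boundary matrix has rank 3 and Smith normal form diag(1,1,1).

∂_2: C_2 → C_1 sends each 2-simplex [p,q,r] to [q,r] − [p,r] + [p,q]. For instance
  ∂[0,2,3] = [2,3] − [0,3] + [0,2],
  ∂[0,1,3] = [1,3] − [0,3] + [0,1].
The resulting 6×4 matrix has rank 3, and its Smith normal form has invariant factors (1,1,1).

Now H_k = ker ∂_k / im ∂_{k+1}, so:

  H_0: rank C_0 − rank ∂_1 = 4 − 3 = 1, and the invariant factors of ∂_1 are all 1, so H_0 ≅ Z.
  H_1: rank ker ∂_1 − rank ∂_2 = (6 − 3) − 3 = 0, and the invariant factors of ∂_2 are all 1, so H_1 ≅ 0.
  H_2: rank ker ∂_2 − rank ∂_3 = (4 − 3) − 0 = 1, and there is no ∂_3, so H_2 ≅ Z.

Hence the Betti numbers are b_0 = 1, b_1 = 0, b_2 = 1.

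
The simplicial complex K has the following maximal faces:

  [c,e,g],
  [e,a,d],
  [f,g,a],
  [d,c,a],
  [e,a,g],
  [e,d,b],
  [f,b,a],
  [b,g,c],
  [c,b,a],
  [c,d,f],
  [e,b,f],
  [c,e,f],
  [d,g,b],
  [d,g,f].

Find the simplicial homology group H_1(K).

We work with the vertex ordering a < b < c < d < e < f < g. The simplices of K, each written with vertices in increasing order, are:

  0-simplices (7): a, b, c, d, e, f, g
  1-simplices (21): ab, ac, ad, ae, af, ag, bc, bd, be, bf, bg, cd, ce, cf, cg, de, df, dg, ef, eg, fg
  2-simplices (14): abc, abf, acd, ade, aeg, afg, bcg, bde, bdg, bef, cdf, cef, ceg, dfg

Hence C_0 ≅ Z^7, C_1 ≅ Z^21, C_2 ≅ Z^14.

The boundary map ∂_1: C_1 → C_0 maps an edge to its endpoints' difference, ∂[p,q] = q − p. For instance
  ∂ag = g − a.
This gives a 7×21 integer matrix of rank 6; reducing to Smith normal form yields diagonal entries (1,1,1,1,1,1).

Boundary ∂_2: C_2 → C_1 sends each 2-simplex [p,q,r] to [q,r] − [p,r] + [p,q]. For instance
  ∂abc = bc − ac + ab,
  ∂aeg = eg − ag + ae.
As a 21×14 matrix over Z this has rank 13, with invariant factors (1,1,1,1,1,1,1,1,1,1,1,1,1).

Reading off H_k = ker ∂_k / im ∂_{k+1}:

  H_1: rank ker ∂_1 − rank ∂_2 = (21 − 6) − 13 = 2, and the invariant factors of ∂_2 are all 1, so H_1 = Z^2.

H_1 ≅ Z^2.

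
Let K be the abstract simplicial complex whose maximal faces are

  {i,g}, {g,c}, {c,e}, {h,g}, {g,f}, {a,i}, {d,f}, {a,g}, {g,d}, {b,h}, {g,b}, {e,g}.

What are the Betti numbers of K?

b_0 = 1, b_1 = 4.

We work with the vertex ordering a < b < c < d < e < f < g < h < i. The simplices of K, each written with vertices in increasing order, are:

  0-simplices (9): a, b, c, d, e, f, g, h, i
  1-simplices (12): ag, ai, bg, bh, ce, cg, df, dg, eg, fg, gh, gi

so the chain groups are C_0 ≅ Z^9, C_1 ≅ Z^12.

The boundary map ∂_1: C_1 → C_0 sends each edge [p,q] (with p < q) to q − p.
The resulting 9×12 matrix has rank 8, and its Smith normal form has invariant factors (1,1,1,1,1,1,1,1).

Computing H_k = (kernel of ∂_k) / (image of ∂_{k+1}):

  H_0: rank C_0 − rank ∂_1 = 9 − 8 = 1, and the invariant factors of ∂_1 are all 1, so H_0 ≅ Z.
  H_1: rank ker ∂_1 − rank ∂_2 = (12 − 8) − 0 = 4, and there is no ∂_2, so H_1 ≅ Z^4.

Hence the Betti numbers are b_0 = 1, b_1 = 4.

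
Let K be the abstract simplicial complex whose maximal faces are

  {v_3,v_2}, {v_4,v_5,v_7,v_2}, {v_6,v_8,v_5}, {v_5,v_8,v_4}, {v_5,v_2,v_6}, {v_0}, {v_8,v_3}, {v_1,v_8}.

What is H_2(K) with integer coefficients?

H_2 ≅ 0.

Order the vertices as v_0 < v_1 < v_2 < v_3 < v_4 < v_5 < v_6 < v_7 < v_8. Listing each simplex with vertices in this order, K has dimension 3 with simplices:

  0-simplices (9): [v_0], [v_1], [v_2], [v_3], [v_4], [v_5], [v_6], [v_7], [v_8]
  1-simplices (14): [v_1,v_8], [v_2,v_3], [v_2,v_4], [v_2,v_5], [v_2,v_6], [v_2,v_7], [v_3,v_8], [v_4,v_5], [v_4,v_7], [v_4,v_8], [v_5,v_6], [v_5,v_7], [v_5,v_8], [v_6,v_8]
  2-simplices (7): [v_2,v_4,v_5], [v_2,v_4,v_7], [v_2,v_5,v_6], [v_2,v_5,v_7], [v_4,v_5,v_7], [v_4,v_5,v_8], [v_5,v_6,v_8]
  3-simplices (1): [v_2,v_4,v_5,v_7]

giving chain groups C_0 ≅ Z^9, C_1 ≅ Z^14, C_2 ≅ Z^7, C_3 ≅ Z^1.

Boundary ∂_1: C_1 → C_0 maps an edge to its endpoints' difference, ∂[p,q] = q − p. For instance
  ∂[v_3,v_8] = [v_8] − [v_3].
The 9×14 boundary matrix has rank 7 and Smith normal form diag(1,1,1,1,1,1,1).

∂_2: C_2 → C_1 maps a triangle to the signed sum of its edges. For instance
  ∂[v_4,v_5,v_7] = [v_5,v_7] − [v_4,v_7] + [v_4,v_5],
  ∂[v_2,v_4,v_7] = [v_4,v_7] − [v_2,v_7] + [v_2,v_4].
This gives a 14×7 integer matrix of rank 6; reducing to Smith normal form yields diagonal entries (1,1,1,1,1,1).

The boundary map ∂_3: C_3 → C_2 sends each 3-simplex σ to the alternating sum Σ_i (−1)^i (σ with its i-th vertex removed). For instance
  ∂[v_2,v_4,v_5,v_7] = [v_4,v_5,v_7] − [v_2,v_5,v_7] + [v_2,v_4,v_7] − [v_2,v_4,v_5].
The resulting 7×1 matrix has rank 1, and its Smith normal form has invariant factors (1).

Now H_k = ker ∂_k / im ∂_{k+1}, so:

  H_2: rank ker ∂_2 − rank ∂_3 = (7 − 6) − 1 = 0, and the invariant factors of ∂_3 are all 1, so H_2 ≅ 0.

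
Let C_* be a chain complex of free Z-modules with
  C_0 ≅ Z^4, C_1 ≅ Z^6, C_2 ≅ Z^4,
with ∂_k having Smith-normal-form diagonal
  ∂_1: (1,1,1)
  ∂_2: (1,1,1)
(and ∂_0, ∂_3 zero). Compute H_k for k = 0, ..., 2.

H_0: b_0 = 4 − 0 − 3 = 1; torsion from ∂_1 factors > 1: none. So H_0 = Z.
H_1: b_1 = 6 − 3 − 3 = 0; torsion from ∂_2 factors > 1: none. So H_1 = 0.
H_2: b_2 = 4 − 3 − 0 = 1; torsion from ∂_3 factors > 1: none. So H_2 = Z.

H_0 = Z,  H_1 = 0,  H_2 = Z.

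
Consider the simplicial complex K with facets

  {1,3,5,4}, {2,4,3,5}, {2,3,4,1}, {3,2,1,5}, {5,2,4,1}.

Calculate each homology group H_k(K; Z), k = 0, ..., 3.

K has 5 vertices, 10 edges, 10 triangles, 5 3-simplices.
rank ∂_0 = 0, rank ∂_1 = 4 ⇒ b_0 = 5 − 0 − 4 = 1; all invariant factors of ∂_1 are 1 so no torsion. So H_0 ≅ Z.
rank ∂_1 = 4, rank ∂_2 = 6 ⇒ b_1 = 10 − 4 − 6 = 0; all invariant factors of ∂_2 are 1 so no torsion. So H_1 ≅ 0.
rank ∂_2 = 6, rank ∂_3 = 4 ⇒ b_2 = 10 − 6 − 4 = 0; all invariant factors of ∂_3 are 1 so no torsion. So H_2 ≅ 0.
rank ∂_3 = 4, rank ∂_4 = 0 ⇒ b_3 = 5 − 4 − 0 = 1. So H_3 ≅ Z.

H_0 ≅ Z,  H_1 = 0,  H_2 = 0,  H_3 ≅ Z.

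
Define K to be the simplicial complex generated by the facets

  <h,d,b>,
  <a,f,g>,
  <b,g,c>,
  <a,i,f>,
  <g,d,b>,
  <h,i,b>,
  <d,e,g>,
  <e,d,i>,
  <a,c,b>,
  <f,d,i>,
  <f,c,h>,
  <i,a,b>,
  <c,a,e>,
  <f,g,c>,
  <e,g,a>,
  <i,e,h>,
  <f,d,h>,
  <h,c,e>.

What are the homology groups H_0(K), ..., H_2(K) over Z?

H_0 ≅ Z,  H_1 ≅ Z ⊕ Z/2Z,  H_2 = 0.

K has 9 vertices, 27 edges, 18 triangles.
rank ∂_0 = 0, rank ∂_1 = 8 ⇒ b_0 = 9 − 0 − 8 = 1; all invariant factors of ∂_1 are 1 so no torsion. So H_0 ≅ Z.
rank ∂_1 = 8, rank ∂_2 = 18 ⇒ b_1 = 27 − 8 − 18 = 1; ∂_2 has invariant factor(s) [2] giving torsion. So H_1 ≅ Z ⊕ Z/2Z.
rank ∂_2 = 18, rank ∂_3 = 0 ⇒ b_2 = 18 − 18 − 0 = 0. So H_2 ≅ 0.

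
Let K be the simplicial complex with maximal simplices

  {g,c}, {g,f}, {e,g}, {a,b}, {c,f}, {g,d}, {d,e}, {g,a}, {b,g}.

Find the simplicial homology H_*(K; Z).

Order the vertices as a < b < c < d < e < f < g. Listing each simplex with vertices in this order, K has dimension 1 with simplices:

  0-simplices (7): a, b, c, d, e, f, g
  1-simplices (9): ab, ag, bg, cf, cg, de, dg, eg, fg

so the chain groups are C_0 ≅ Z^7, C_1 ≅ Z^9.

∂_1: C_1 → C_0 maps an edge to its endpoints' difference, ∂[p,q] = q − p. For instance
  ∂ab = b − a.
The resulting 7×9 matrix has rank 6, and its Smith normal form has invariant factors (1,1,1,1,1,1).

Now H_k = ker ∂_k / im ∂_{k+1}, so:

  H_0: rank C_0 − rank ∂_1 = 7 − 6 = 1, and the invariant factors of ∂_1 are all 1, so H_0 ≅ Z.
  H_1: rank ker ∂_1 − rank ∂_2 = (9 − 6) − 0 = 3, and there is no ∂_2, so H_1 ≅ Z^3.

(K is a triangulation of a wedge of 3 circles.)

H_0 = Z,  H_1 = Z^3.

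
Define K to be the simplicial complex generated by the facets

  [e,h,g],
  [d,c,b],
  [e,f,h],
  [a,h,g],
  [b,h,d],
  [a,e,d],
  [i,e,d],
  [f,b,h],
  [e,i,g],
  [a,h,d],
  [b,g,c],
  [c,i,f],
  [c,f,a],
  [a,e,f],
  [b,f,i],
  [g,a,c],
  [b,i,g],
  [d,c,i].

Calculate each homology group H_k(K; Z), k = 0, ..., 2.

Take the total order a < b < c < d < e < f < g < h < i on the vertex set. Then K (dimension 2) consists of the simplices:

  0-simplices (9): a, b, c, d, e, f, g, h, i
  1-simplices (27): ac, ad, ae, af, ag, ah, bc, bd, bf, bg, bh, bi, cd, cf, cg, ci, de, dh, di, ef, eg, eh, ei, fh, fi, gh, gi
  2-simplices (18): acf, acg, ade, adh, aef, agh, bcd, bcg, bdh, bfh, bfi, bgi, cdi, cfi, dei, efh, egh, egi

so the chain groups are C_0 ≅ Z^9, C_1 ≅ Z^27, C_2 ≅ Z^18.

Boundary ∂_1: C_1 → C_0 is given by ∂[p,q] = [q] − [p]. For instance
  ∂bf = f − b.
This gives a 9×27 integer matrix of rank 8; reducing to Smith normal form yields diagonal entries (1,1,1,1,1,1,1,1).

∂_2: C_2 → C_1 acts by ∂[p,q,r] = [q,r] − [p,r] + [p,q]. For instance
  ∂egi = gi − ei + eg,
  ∂bfh = fh − bh + bf.
The resulting 27×18 matrix has rank 18, and its Smith normal form has invariant factors (1,1,1,1,1,1,1,1,1,1,1,1,1,1,1,1,1,2).

From H_k ≅ ker(∂_k) / im(∂_{k+1}) we obtain:

  H_0: rank C_0 − rank ∂_1 = 9 − 8 = 1, and the invariant factors of ∂_1 are all 1, so H_0 = Z.
  H_1: rank ker ∂_1 − rank ∂_2 = (27 − 8) − 18 = 1, and ∂_2 has invariant factor 2 > 1, so H_1 = Z × Z/2.
  H_2: rank ker ∂_2 − rank ∂_3 = (18 − 18) − 0 = 0, and there is no ∂_3, so H_2 = 0.

(K is a triangulation of the Klein bottle.)

H_0 = Z,  H_1 = Z × Z/2,  H_2 = 0.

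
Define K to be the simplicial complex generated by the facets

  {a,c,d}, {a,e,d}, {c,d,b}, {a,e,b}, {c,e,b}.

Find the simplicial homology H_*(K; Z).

Fix the vertex order a < b < c < d < e and write every simplex with vertices in increasing order. Then dim K = 2 and the simplices of K are:

  0-simplices (5): a, b, c, d, e
  1-simplices (10): ab, ac, ad, ae, bc, bd, be, cd, ce, de
  2-simplices (5): abe, acd, ade, bcd, bce

Hence C_0 ≅ Z^5, C_1 ≅ Z^10, C_2 ≅ Z^5.

The boundary map ∂_1: C_1 → C_0 sends each edge [p,q] (with p < q) to q − p. For instance
  ∂de = e − d.
As a 5×10 matrix over Z this has rank 4, with invariant factors (1,1,1,1).

The boundary map ∂_2: C_2 → C_1 acts by ∂[p,q,r] = [q,r] − [p,r] + [p,q]. For instance
  ∂abe = be − ae + ab,
  ∂acd = cd − ad + ac.
The resulting 10×5 matrix has rank 5, and its Smith normal form has invariant factors (1,1,1,1,1).

Reading off H_k = ker ∂_k / im ∂_{k+1}:

  H_0: rank C_0 − rank ∂_1 = 5 − 4 = 1, and the invariant factors of ∂_1 are all 1, so H_0 = Z.
  H_1: rank ker ∂_1 − rank ∂_2 = (10 − 4) − 5 = 1, and the invariant factors of ∂_2 are all 1, so H_1 = Z.
  H_2: rank ker ∂_2 − rank ∂_3 = (5 − 5) − 0 = 0, and there is no ∂_3, so H_2 = 0.

H_0 ≅ Z,  H_1 ≅ Z,  H_2 = 0.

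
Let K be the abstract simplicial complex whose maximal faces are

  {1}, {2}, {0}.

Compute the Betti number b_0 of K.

Order the vertices as 0 < 1 < 2. Listing each simplex with vertices in this order, K has dimension 0 with simplices:

  0-simplices (3): [0], [1], [2]

giving chain groups C_0 ≅ Z^3.

Reading off H_k = ker ∂_k / im ∂_{k+1}:

  H_0: rank C_0 − rank ∂_1 = 3 − 0 = 3, and there is no ∂_1, so H_0 ≅ Z^3.

Hence the Betti numbers are b_0 = 3.

b_0 = 3.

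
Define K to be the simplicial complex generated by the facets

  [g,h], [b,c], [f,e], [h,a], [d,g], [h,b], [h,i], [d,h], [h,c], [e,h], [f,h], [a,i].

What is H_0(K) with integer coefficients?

H_0 ≅ Z.

We work with the vertex ordering a < b < c < d < e < f < g < h < i. The simplices of K, each written with vertices in increasing order, are:

  0-simplices (9): a, b, c, d, e, f, g, h, i
  1-simplices (12): ah, ai, bc, bh, ch, dg, dh, ef, eh, fh, gh, hi

so the chain groups are C_0 ≅ Z^9, C_1 ≅ Z^12.

Boundary ∂_1: C_1 → C_0 is given by ∂[p,q] = [q] − [p]. For instance
  ∂eh = h − e.
The 9×12 boundary matrix has rank 8 and Smith normal form diag(1,1,1,1,1,1,1,1).

Computing H_k = (kernel of ∂_k) / (image of ∂_{k+1}):

  H_0: rank C_0 − rank ∂_1 = 9 − 8 = 1, and the invariant factors of ∂_1 are all 1, so H_0 = Z.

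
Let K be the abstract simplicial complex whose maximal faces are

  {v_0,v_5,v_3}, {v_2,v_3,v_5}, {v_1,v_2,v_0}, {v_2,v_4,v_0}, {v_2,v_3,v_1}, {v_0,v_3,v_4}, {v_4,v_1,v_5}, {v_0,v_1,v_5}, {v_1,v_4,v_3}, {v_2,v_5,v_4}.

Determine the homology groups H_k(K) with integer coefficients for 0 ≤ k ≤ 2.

H_0 ≅ Z,  H_1 ≅ Z/2,  H_2 = 0.

We work with the vertex ordering v_0 < v_1 < v_2 < v_3 < v_4 < v_5. The simplices of K, each written with vertices in increasing order, are:

  0-simplices (6): [v_0], [v_1], [v_2], [v_3], [v_4], [v_5]
  1-simplices (15): (15 of them)
  2-simplices (10): [v_0,v_1,v_2], [v_0,v_1,v_5], [v_0,v_2,v_4], [v_0,v_3,v_4], [v_0,v_3,v_5], [v_1,v_2,v_3], [v_1,v_3,v_4], [v_1,v_4,v_5], [v_2,v_3,v_5], [v_2,v_4,v_5]

so the chain groups are C_0 ≅ Z^6, C_1 ≅ Z^15, C_2 ≅ Z^10.

∂_1: C_1 → C_0 maps an edge to its endpoints' difference, ∂[p,q] = q − p.
The resulting 6×15 matrix has rank 5, and its Smith normal form has invariant factors (1,1,1,1,1).

Boundary ∂_2: C_2 → C_1 maps a triangle to the signed sum of its edges. For instance
  ∂[v_0,v_3,v_5] = [v_3,v_5] − [v_0,v_5] + [v_0,v_3],
  ∂[v_2,v_4,v_5] = [v_4,v_5] − [v_2,v_5] + [v_2,v_4].
As a 15×10 matrix over Z this has rank 10, with invariant factors (1,1,1,1,1,1,1,1,1,2).

Now H_k = ker ∂_k / im ∂_{k+1}, so:

  H_0: rank C_0 − rank ∂_1 = 6 − 5 = 1, and the invariant factors of ∂_1 are all 1, so H_0 ≅ Z.
  H_1: rank ker ∂_1 − rank ∂_2 = (15 − 5) − 10 = 0, and ∂_2 has invariant factor 2 > 1, so H_1 ≅ Z/2.
  H_2: rank ker ∂_2 − rank ∂_3 = (10 − 10) − 0 = 0, and there is no ∂_3, so H_2 ≅ 0.

As a check, the Euler characteristic is 6 − 15 + 10 = 1, which agrees with 1 − 0 + 0 = 1.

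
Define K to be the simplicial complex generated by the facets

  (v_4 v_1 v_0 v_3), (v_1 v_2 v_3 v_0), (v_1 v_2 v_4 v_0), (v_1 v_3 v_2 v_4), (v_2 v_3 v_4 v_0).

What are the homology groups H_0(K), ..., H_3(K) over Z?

Take the total order v_0 < v_1 < v_2 < v_3 < v_4 on the vertex set. Then K (dimension 3) consists of the simplices:

  0-simplices (5): [v_0], [v_1], [v_2], [v_3], [v_4]
  1-simplices (10): [v_0,v_1], [v_0,v_2], [v_0,v_3], [v_0,v_4], [v_1,v_2], [v_1,v_3], [v_1,v_4], [v_2,v_3], [v_2,v_4], [v_3,v_4]
  2-simplices (10): [v_0,v_1,v_2], [v_0,v_1,v_3], [v_0,v_1,v_4], [v_0,v_2,v_3], [v_0,v_2,v_4], [v_0,v_3,v_4], [v_1,v_2,v_3], [v_1,v_2,v_4], [v_1,v_3,v_4], [v_2,v_3,v_4]
  3-simplices (5): [v_0,v_1,v_2,v_3], [v_0,v_1,v_2,v_4], [v_0,v_1,v_3,v_4], [v_0,v_2,v_3,v_4], [v_1,v_2,v_3,v_4]

giving chain groups C_0 ≅ Z^5, C_1 ≅ Z^10, C_2 ≅ Z^10, C_3 ≅ Z^5.

The boundary map ∂_1: C_1 → C_0 sends each edge [p,q] (with p < q) to q − p.
The 5×10 boundary matrix has rank 4 and Smith normal form diag(1,1,1,1).

∂_2: C_2 → C_1 maps a triangle to the signed sum of its edges. For instance
  ∂[v_2,v_3,v_4] = [v_3,v_4] − [v_2,v_4] + [v_2,v_3],
  ∂[v_1,v_2,v_4] = [v_2,v_4] − [v_1,v_4] + [v_1,v_2].
This gives a 10×10 integer matrix of rank 6; reducing to Smith normal form yields diagonal entries (1,1,1,1,1,1).

Boundary ∂_3: C_3 → C_2 sends each 3-simplex σ to the alternating sum Σ_i (−1)^i (σ with its i-th vertex removed). For instance
  ∂[v_1,v_2,v_3,v_4] = [v_2,v_3,v_4] − [v_1,v_3,v_4] + [v_1,v_2,v_4] − [v_1,v_2,v_3],
  ∂[v_0,v_1,v_3,v_4] = [v_1,v_3,v_4] − [v_0,v_3,v_4] + [v_0,v_1,v_4] − [v_0,v_1,v_3].
The 10×5 boundary matrix has rank 4 and Smith normal form diag(1,1,1,1).

Computing H_k = (kernel of ∂_k) / (image of ∂_{k+1}):

  H_0: rank C_0 − rank ∂_1 = 5 − 4 = 1, and the invariant factors of ∂_1 are all 1, so H_0 ≅ Z.
  H_1: rank ker ∂_1 − rank ∂_2 = (10 − 4) − 6 = 0, and the invariant factors of ∂_2 are all 1, so H_1 ≅ 0.
  H_2: rank ker ∂_2 − rank ∂_3 = (10 − 6) − 4 = 0, and the invariant factors of ∂_3 are all 1, so H_2 ≅ 0.
  H_3: rank ker ∂_3 − rank ∂_4 = (5 − 4) − 0 = 1, and there is no ∂_4, so H_3 ≅ Z.

(K is a triangulation of the 3-sphere S^3.)

H_0 ≅ Z,  H_1 = 0,  H_2 = 0,  H_3 ≅ Z.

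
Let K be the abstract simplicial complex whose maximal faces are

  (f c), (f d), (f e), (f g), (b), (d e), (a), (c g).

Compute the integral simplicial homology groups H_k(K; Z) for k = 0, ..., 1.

Take the total order a < b < c < d < e < f < g on the vertex set. Then K (dimension 1) consists of the simplices:

  0-simplices (7): a, b, c, d, e, f, g
  1-simplices (6): cf, cg, de, df, ef, fg

giving chain groups C_0 ≅ Z^7, C_1 ≅ Z^6.

Boundary ∂_1: C_1 → C_0 maps an edge to its endpoints' difference, ∂[p,q] = q − p. For instance
  ∂df = f − d.
As a 7×6 matrix over Z this has rank 4, with invariant factors (1,1,1,1).

Reading off H_k = ker ∂_k / im ∂_{k+1}:

  H_0: rank C_0 − rank ∂_1 = 7 − 4 = 3, and the invariant factors of ∂_1 are all 1, so H_0 ≅ Z^3.
  H_1: rank ker ∂_1 − rank ∂_2 = (6 − 4) − 0 = 2, and there is no ∂_2, so H_1 ≅ Z^2.

As a check, the Euler characteristic is 7 − 6 = 1, which agrees with 3 − 2 = 1.
(K is a triangulation of the disjoint union of a set of 2 points and a wedge of 2 circles.)

H_0 ≅ Z^3,  H_1 ≅ Z^2.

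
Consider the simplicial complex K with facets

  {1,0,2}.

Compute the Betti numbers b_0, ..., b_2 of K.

We work with the vertex ordering 0 < 1 < 2. The simplices of K, each written with vertices in increasing order, are:

  0-simplices (3): [0], [1], [2]
  1-simplices (3): [0,1], [0,2], [1,2]
  2-simplices (1): [0,1,2]

giving chain groups C_0 ≅ Z^3, C_1 ≅ Z^3, C_2 ≅ Z^1.

∂_1: C_1 → C_0 sends each edge [p,q] (with p < q) to q − p. For instance
  ∂[1,2] = [2] − [1].
The 3×3 boundary matrix has rank 2 and Smith normal form diag(1,1).

The boundary map ∂_2: C_2 → C_1 sends each 2-simplex [p,q,r] to [q,r] − [p,r] + [p,q]. For instance
  ∂[0,1,2] = [1,2] − [0,2] + [0,1].
As a 3×1 matrix over Z this has rank 1, with invariant factors (1).

Now H_k = ker ∂_k / im ∂_{k+1}, so:

  H_0: rank C_0 − rank ∂_1 = 3 − 2 = 1, and the invariant factors of ∂_1 are all 1, so H_0 = Z.
  H_1: rank ker ∂_1 − rank ∂_2 = (3 − 2) − 1 = 0, and the invariant factors of ∂_2 are all 1, so H_1 = 0.
  H_2: rank ker ∂_2 − rank ∂_3 = (1 − 1) − 0 = 0, and there is no ∂_3, so H_2 = 0.

As a check, the Euler characteristic is 3 − 3 + 1 = 1, which agrees with 1 − 0 + 0 = 1.

Hence the Betti numbers are b_0 = 1, b_1 = 0, b_2 = 0.

b_0 = 1, b_1 = 0, b_2 = 0.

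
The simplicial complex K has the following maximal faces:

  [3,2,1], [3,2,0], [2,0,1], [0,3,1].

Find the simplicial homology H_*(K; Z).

H_0 = Z,  H_1 = 0,  H_2 = Z.

We work with the vertex ordering 0 < 1 < 2 < 3. The simplices of K, each written with vertices in increasing order, are:

  0-simplices (4): [0], [1], [2], [3]
  1-simplices (6): [0,1], [0,2], [0,3], [1,2], [1,3], [2,3]
  2-simplices (4): [0,1,2], [0,1,3], [0,2,3], [1,2,3]

Hence C_0 ≅ Z^4, C_1 ≅ Z^6, C_2 ≅ Z^4.

Boundary ∂_1: C_1 → C_0 sends each edge [p,q] (with p < q) to q − p. For instance
  ∂[1,3] = [3] − [1].
The resulting 4×6 matrix has rank 3, and its Smith normal form has invariant factors (1,1,1).

∂_2: C_2 → C_1 maps a triangle to the signed sum of its edges. For instance
  ∂[1,2,3] = [2,3] − [1,3] + [1,2],
  ∂[0,1,3] = [1,3] − [0,3] + [0,1].
This gives a 6×4 integer matrix of rank 3; reducing to Smith normal form yields diagonal entries (1,1,1).

From H_k ≅ ker(∂_k) / im(∂_{k+1}) we obtain:

  H_0: rank C_0 − rank ∂_1 = 4 − 3 = 1, and the invariant factors of ∂_1 are all 1, so H_0 = Z.
  H_1: rank ker ∂_1 − rank ∂_2 = (6 − 3) − 3 = 0, and the invariant factors of ∂_2 are all 1, so H_1 = 0.
  H_2: rank ker ∂_2 − rank ∂_3 = (4 − 3) − 0 = 1, and there is no ∂_3, so H_2 = Z.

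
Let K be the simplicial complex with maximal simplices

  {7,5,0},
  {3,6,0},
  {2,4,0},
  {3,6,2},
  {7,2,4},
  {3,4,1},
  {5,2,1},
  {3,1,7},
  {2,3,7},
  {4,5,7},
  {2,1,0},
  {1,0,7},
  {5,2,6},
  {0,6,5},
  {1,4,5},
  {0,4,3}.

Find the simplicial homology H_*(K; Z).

Take the total order 0 < 1 < 2 < 3 < 4 < 5 < 6 < 7 on the vertex set. Then K (dimension 2) consists of the simplices:

  0-simplices (8): [0], [1], [2], [3], [4], [5], [6], [7]
  1-simplices (24): (24 of them)
  2-simplices (16): [0,1,2], [0,1,7], [0,2,4], [0,3,4], [0,3,6], [0,5,6], [0,5,7], [1,2,5], [1,3,4], [1,3,7], [1,4,5], [2,3,6], [2,3,7], [2,4,7], [2,5,6], [4,5,7]

giving chain groups C_0 ≅ Z^8, C_1 ≅ Z^24, C_2 ≅ Z^16.

The boundary map ∂_1: C_1 → C_0 is given by ∂[p,q] = [q] − [p]. For instance
  ∂[0,1] = [1] − [0].
The resulting 8×24 matrix has rank 7, and its Smith normal form has invariant factors (1,1,1,1,1,1,1).

Boundary ∂_2: C_2 → C_1 acts by ∂[p,q,r] = [q,r] − [p,r] + [p,q]. For instance
  ∂[2,3,6] = [3,6] − [2,6] + [2,3],
  ∂[0,5,6] = [5,6] − [0,6] + [0,5].
The resulting 24×16 matrix has rank 15, and its Smith normal form has invariant factors (1,1,1,1,1,1,1,1,1,1,1,1,1,1,1).

Now H_k = ker ∂_k / im ∂_{k+1}, so:

  H_0: rank C_0 − rank ∂_1 = 8 − 7 = 1, and the invariant factors of ∂_1 are all 1, so H_0 ≅ Z.
  H_1: rank ker ∂_1 − rank ∂_2 = (24 − 7) − 15 = 2, and the invariant factors of ∂_2 are all 1, so H_1 ≅ Z^2.
  H_2: rank ker ∂_2 − rank ∂_3 = (16 − 15) − 0 = 1, and there is no ∂_3, so H_2 ≅ Z.

(K is a triangulation of the torus T^2.)

H_0 = Z,  H_1 = Z^2,  H_2 = Z.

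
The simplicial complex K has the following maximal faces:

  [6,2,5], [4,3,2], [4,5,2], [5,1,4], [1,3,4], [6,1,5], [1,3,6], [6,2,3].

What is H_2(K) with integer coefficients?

H_2 = Z.

We work with the vertex ordering 1 < 2 < 3 < 4 < 5 < 6. The simplices of K, each written with vertices in increasing order, are:

  0-simplices (6): [1], [2], [3], [4], [5], [6]
  1-simplices (12): [1,3], [1,4], [1,5], [1,6], [2,3], [2,4], [2,5], [2,6], [3,4], [3,6], [4,5], [5,6]
  2-simplices (8): [1,3,4], [1,3,6], [1,4,5], [1,5,6], [2,3,4], [2,3,6], [2,4,5], [2,5,6]

giving chain groups C_0 ≅ Z^6, C_1 ≅ Z^12, C_2 ≅ Z^8.

∂_1: C_1 → C_0 maps an edge to its endpoints' difference, ∂[p,q] = q − p.
The resulting 6×12 matrix has rank 5, and its Smith normal form has invariant factors (1,1,1,1,1).

∂_2: C_2 → C_1 acts by ∂[p,q,r] = [q,r] − [p,r] + [p,q]. For instance
  ∂[1,4,5] = [4,5] − [1,5] + [1,4],
  ∂[2,3,6] = [3,6] − [2,6] + [2,3].
This gives a 12×8 integer matrix of rank 7; reducing to Smith normal form yields diagonal entries (1,1,1,1,1,1,1).

Computing H_k = (kernel of ∂_k) / (image of ∂_{k+1}):

  H_2: rank ker ∂_2 − rank ∂_3 = (8 − 7) − 0 = 1, and there is no ∂_3, so H_2 = Z.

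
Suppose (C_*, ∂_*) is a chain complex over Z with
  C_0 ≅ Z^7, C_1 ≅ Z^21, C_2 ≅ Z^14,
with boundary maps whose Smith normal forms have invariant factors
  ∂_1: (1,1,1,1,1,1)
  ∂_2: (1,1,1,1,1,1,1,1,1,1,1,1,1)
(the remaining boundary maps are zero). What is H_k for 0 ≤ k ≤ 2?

H_0: b_0 = 7 − 0 − 6 = 1; torsion from ∂_1 factors > 1: none. So H_0 ≅ Z.
H_1: b_1 = 21 − 6 − 13 = 2; torsion from ∂_2 factors > 1: none. So H_1 ≅ Z^2.
H_2: b_2 = 14 − 13 − 0 = 1; torsion from ∂_3 factors > 1: none. So H_2 ≅ Z.

H_0 ≅ Z,  H_1 ≅ Z^2,  H_2 ≅ Z.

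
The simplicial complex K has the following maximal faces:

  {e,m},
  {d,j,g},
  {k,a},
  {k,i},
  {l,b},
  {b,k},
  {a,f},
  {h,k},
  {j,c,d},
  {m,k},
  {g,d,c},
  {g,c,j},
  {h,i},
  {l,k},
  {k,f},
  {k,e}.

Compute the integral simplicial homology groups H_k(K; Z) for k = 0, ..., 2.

H_0 ≅ Z^2,  H_1 ≅ Z^4,  H_2 ≅ Z.

We work with the vertex ordering a < b < c < d < e < f < g < h < i < j < k < l < m. The simplices of K, each written with vertices in increasing order, are:

  0-simplices (13): a, b, c, d, e, f, g, h, i, j, k, l, m
  1-simplices (18): af, ak, bk, bl, cd, cg, cj, dg, dj, ek, em, fk, gj, hi, hk, ik, kl, km
  2-simplices (4): cdg, cdj, cgj, dgj

giving chain groups C_0 ≅ Z^13, C_1 ≅ Z^18, C_2 ≅ Z^4.

The boundary map ∂_1: C_1 → C_0 sends each edge [p,q] (with p < q) to q − p. For instance
  ∂fk = k − f.
The resulting 13×18 matrix has rank 11, and its Smith normal form has invariant factors (1,1,1,1,1,1,1,1,1,1,1).

∂_2: C_2 → C_1 acts by ∂[p,q,r] = [q,r] − [p,r] + [p,q]. For instance
  ∂cdj = dj − cj + cd,
  ∂cdg = dg − cg + cd.
The resulting 18×4 matrix has rank 3, and its Smith normal form has invariant factors (1,1,1).

Now H_k = ker ∂_k / im ∂_{k+1}, so:

  H_0: rank C_0 − rank ∂_1 = 13 − 11 = 2, and the invariant factors of ∂_1 are all 1, so H_0 ≅ Z^2.
  H_1: rank ker ∂_1 − rank ∂_2 = (18 − 11) − 3 = 4, and the invariant factors of ∂_2 are all 1, so H_1 ≅ Z^4.
  H_2: rank ker ∂_2 − rank ∂_3 = (4 − 3) − 0 = 1, and there is no ∂_3, so H_2 ≅ Z.

As a check, the Euler characteristic is 13 − 18 + 4 = -1, which agrees with 2 − 4 + 1 = -1.
(K is a triangulation of the disjoint union of the 2-sphere S^2 and a wedge of 4 circles.)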